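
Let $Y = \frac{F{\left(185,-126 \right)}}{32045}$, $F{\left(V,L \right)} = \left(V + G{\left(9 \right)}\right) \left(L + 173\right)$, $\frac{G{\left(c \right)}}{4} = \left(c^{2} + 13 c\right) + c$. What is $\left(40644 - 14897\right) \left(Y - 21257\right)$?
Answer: $- \frac{17537130166638}{32045} \approx -5.4727 \cdot 10^{8}$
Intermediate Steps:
$G{\left(c \right)} = 4 c^{2} + 56 c$ ($G{\left(c \right)} = 4 \left(\left(c^{2} + 13 c\right) + c\right) = 4 \left(c^{2} + 14 c\right) = 4 c^{2} + 56 c$)
$F{\left(V,L \right)} = \left(173 + L\right) \left(828 + V\right)$ ($F{\left(V,L \right)} = \left(V + 4 \cdot 9 \left(14 + 9\right)\right) \left(L + 173\right) = \left(V + 4 \cdot 9 \cdot 23\right) \left(173 + L\right) = \left(V + 828\right) \left(173 + L\right) = \left(828 + V\right) \left(173 + L\right) = \left(173 + L\right) \left(828 + V\right)$)
$Y = \frac{47611}{32045}$ ($Y = \frac{143244 + 173 \cdot 185 + 828 \left(-126\right) - 23310}{32045} = \left(143244 + 32005 - 104328 - 23310\right) \frac{1}{32045} = 47611 \cdot \frac{1}{32045} = \frac{47611}{32045} \approx 1.4858$)
$\left(40644 - 14897\right) \left(Y - 21257\right) = \left(40644 - 14897\right) \left(\frac{47611}{32045} - 21257\right) = 25747 \left(- \frac{681132954}{32045}\right) = - \frac{17537130166638}{32045}$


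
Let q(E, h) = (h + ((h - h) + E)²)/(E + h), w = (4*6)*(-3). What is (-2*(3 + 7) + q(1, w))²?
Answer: 361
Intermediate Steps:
w = -72 (w = 24*(-3) = -72)
q(E, h) = (h + E²)/(E + h) (q(E, h) = (h + (0 + E)²)/(E + h) = (h + E²)/(E + h))
(-2*(3 + 7) + q(1, w))² = (-2*(3 + 7) + (-72 + 1²)/(1 - 72))² = (-2*10 + (-72 + 1)/(-71))² = (-20 - 1/71*(-71))² = (-20 + 1)² = (-19)² = 361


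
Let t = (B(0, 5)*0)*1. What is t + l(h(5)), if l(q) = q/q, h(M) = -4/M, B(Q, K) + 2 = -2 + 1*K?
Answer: 1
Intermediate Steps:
B(Q, K) = -4 + K (B(Q, K) = -2 + (-2 + 1*K) = -2 + (-2 + K) = -4 + K)
l(q) = 1
t = 0 (t = ((-4 + 5)*0)*1 = (1*0)*1 = 0*1 = 0)
t + l(h(5)) = 0 + 1 = 1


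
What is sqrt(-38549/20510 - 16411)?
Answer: I*sqrt(140902929410)/2930 ≈ 128.11*I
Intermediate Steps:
sqrt(-38549/20510 - 16411) = sqrt(-38549*1/20510 - 16411) = sqrt(-5507/2930 - 16411) = sqrt(-48089737/2930) = I*sqrt(140902929410)/2930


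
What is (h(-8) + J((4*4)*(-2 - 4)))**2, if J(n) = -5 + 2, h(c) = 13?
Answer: 100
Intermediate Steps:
J(n) = -3
(h(-8) + J((4*4)*(-2 - 4)))**2 = (13 - 3)**2 = 10**2 = 100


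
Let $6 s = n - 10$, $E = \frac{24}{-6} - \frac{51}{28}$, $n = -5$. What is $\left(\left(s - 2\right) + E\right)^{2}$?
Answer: $\frac{83521}{784} \approx 106.53$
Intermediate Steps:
$E = - \frac{163}{28}$ ($E = 24 \left(- \frac{1}{6}\right) - \frac{51}{28} = -4 - \frac{51}{28} = - \frac{163}{28} \approx -5.8214$)
$s = - \frac{5}{2}$ ($s = \frac{-5 - 10}{6} = \frac{1}{6} \left(-15\right) = - \frac{5}{2} \approx -2.5$)
$\left(\left(s - 2\right) + E\right)^{2} = \left(\left(- \frac{5}{2} - 2\right) - \frac{163}{28}\right)^{2} = \left(- \frac{9}{2} - \frac{163}{28}\right)^{2} = \left(- \frac{289}{28}\right)^{2} = \frac{83521}{784}$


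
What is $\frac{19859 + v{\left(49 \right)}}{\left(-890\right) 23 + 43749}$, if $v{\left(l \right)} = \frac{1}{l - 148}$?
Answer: $\frac{1966040}{2304621} \approx 0.85309$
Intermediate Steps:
$v{\left(l \right)} = \frac{1}{-148 + l}$
$\frac{19859 + v{\left(49 \right)}}{\left(-890\right) 23 + 43749} = \frac{19859 + \frac{1}{-148 + 49}}{\left(-890\right) 23 + 43749} = \frac{19859 + \frac{1}{-99}}{-20470 + 43749} = \frac{19859 - \frac{1}{99}}{23279} = \frac{1966040}{99} \cdot \frac{1}{23279} = \frac{1966040}{2304621}$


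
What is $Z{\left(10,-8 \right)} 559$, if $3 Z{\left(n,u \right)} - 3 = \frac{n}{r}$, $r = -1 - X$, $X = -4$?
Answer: $\frac{10621}{9} \approx 1180.1$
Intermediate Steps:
$r = 3$ ($r = -1 - -4 = -1 + 4 = 3$)
$Z{\left(n,u \right)} = 1 + \frac{n}{9}$ ($Z{\left(n,u \right)} = 1 + \frac{n \frac{1}{3}}{3} = 1 + \frac{\frac{1}{3} n}{3} = 1 + \frac{n}{9}$)
$Z{\left(10,-8 \right)} 559 = \left(1 + \frac{1}{9} \cdot 10\right) 559 = \left(1 + \frac{10}{9}\right) 559 = \frac{19}{9} \cdot 559 = \frac{10621}{9}$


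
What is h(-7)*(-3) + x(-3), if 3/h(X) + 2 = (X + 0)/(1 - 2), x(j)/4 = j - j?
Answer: -9/5 ≈ -1.8000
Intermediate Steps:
x(j) = 0 (x(j) = 4*(j - j) = 4*0 = 0)
h(X) = 3/(-2 - X) (h(X) = 3/(-2 + (X + 0)/(1 - 2)) = 3/(-2 + X/(-1)) = 3/(-2 + X*(-1)) = 3/(-2 - X))
h(-7)*(-3) + x(-3) = -3/(2 - 7)*(-3) + 0 = -3/(-5)*(-3) + 0 = -3*(-1/5)*(-3) + 0 = (3/5)*(-3) + 0 = -9/5 + 0 = -9/5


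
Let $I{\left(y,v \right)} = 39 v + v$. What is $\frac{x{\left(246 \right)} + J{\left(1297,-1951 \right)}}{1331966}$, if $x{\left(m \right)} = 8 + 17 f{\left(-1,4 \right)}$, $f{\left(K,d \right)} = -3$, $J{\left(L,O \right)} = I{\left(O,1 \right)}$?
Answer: $- \frac{3}{1331966} \approx -2.2523 \cdot 10^{-6}$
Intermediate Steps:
$I{\left(y,v \right)} = 40 v$
$J{\left(L,O \right)} = 40$ ($J{\left(L,O \right)} = 40 \cdot 1 = 40$)
$x{\left(m \right)} = -43$ ($x{\left(m \right)} = 8 + 17 \left(-3\right) = 8 - 51 = -43$)
$\frac{x{\left(246 \right)} + J{\left(1297,-1951 \right)}}{1331966} = \frac{-43 + 40}{1331966} = \left(-3\right) \frac{1}{1331966} = - \frac{3}{1331966}$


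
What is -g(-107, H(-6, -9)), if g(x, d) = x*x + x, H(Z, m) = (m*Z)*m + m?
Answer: -11342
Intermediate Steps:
H(Z, m) = m + Z*m² (H(Z, m) = (Z*m)*m + m = Z*m² + m = m + Z*m²)
g(x, d) = x + x² (g(x, d) = x² + x = x + x²)
-g(-107, H(-6, -9)) = -(-107)*(1 - 107) = -(-107)*(-106) = -1*11342 = -11342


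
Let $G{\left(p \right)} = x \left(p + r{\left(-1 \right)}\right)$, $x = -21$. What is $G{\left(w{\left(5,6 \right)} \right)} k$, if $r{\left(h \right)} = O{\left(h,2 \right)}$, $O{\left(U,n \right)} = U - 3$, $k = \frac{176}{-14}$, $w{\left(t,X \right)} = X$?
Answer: $528$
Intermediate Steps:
$k = - \frac{88}{7}$ ($k = 176 \left(- \frac{1}{14}\right) = - \frac{88}{7} \approx -12.571$)
$O{\left(U,n \right)} = -3 + U$ ($O{\left(U,n \right)} = U - 3 = -3 + U$)
$r{\left(h \right)} = -3 + h$
$G{\left(p \right)} = 84 - 21 p$ ($G{\left(p \right)} = - 21 \left(p - 4\right) = - 21 \left(-4 + p\right) = 84 - 21 p$)
$G{\left(w{\left(5,6 \right)} \right)} k = \left(84 - 126\right) \left(- \frac{88}{7}\right) = \left(-42\right) \left(- \frac{88}{7}\right) = 528$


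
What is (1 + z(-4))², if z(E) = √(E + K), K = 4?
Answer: 1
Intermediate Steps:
z(E) = √(4 + E) (z(E) = √(E + 4) = √(4 + E))
(1 + z(-4))² = (1 + √(4 - 4))² = (1 + √0)² = (1 + 0)² = 1² = 1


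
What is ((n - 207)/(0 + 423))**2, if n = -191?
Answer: 158404/178929 ≈ 0.88529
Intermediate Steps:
((n - 207)/(0 + 423))**2 = ((-191 - 207)/(0 + 423))**2 = (-398/423)**2 = 158404/178929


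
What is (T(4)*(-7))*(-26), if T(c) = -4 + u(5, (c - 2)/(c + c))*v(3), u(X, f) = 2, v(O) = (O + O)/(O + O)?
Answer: -364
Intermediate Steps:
v(O) = 1 (v(O) = (2*O)/((2*O)) = (2*O)*(1/(2*O)) = 1)
T(c) = -2 (T(c) = -4 + 2*1 = -4 + 2 = -2)
(T(4)*(-7))*(-26) = -2*(-7)*(-26) = 14*(-26) = -364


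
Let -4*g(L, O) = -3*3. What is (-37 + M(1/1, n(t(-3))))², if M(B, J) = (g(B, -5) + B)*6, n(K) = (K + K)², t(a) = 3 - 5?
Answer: 1225/4 ≈ 306.25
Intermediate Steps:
t(a) = -2
g(L, O) = 9/4 (g(L, O) = -(-3)*3/4 = -¼*(-9) = 9/4)
n(K) = 4*K² (n(K) = (2*K)² = 4*K²)
M(B, J) = 27/2 + 6*B (M(B, J) = (9/4 + B)*6 = 27/2 + 6*B)
(-37 + M(1/1, n(t(-3))))² = (-37 + (27/2 + 6/1))² = (-37 + (27/2 + 6*1))² = (-37 + (27/2 + 6))² = (-37 + 39/2)² = (-35/2)² = 1225/4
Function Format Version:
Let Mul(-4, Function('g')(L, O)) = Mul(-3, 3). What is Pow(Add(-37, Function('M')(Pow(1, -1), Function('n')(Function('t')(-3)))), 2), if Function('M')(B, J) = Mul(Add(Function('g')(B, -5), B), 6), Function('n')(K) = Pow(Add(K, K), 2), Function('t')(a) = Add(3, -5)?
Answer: Rational(1225, 4) ≈ 306.25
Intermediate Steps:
Function('t')(a) = -2
Function('g')(L, O) = Rational(9, 4) (Function('g')(L, O) = Mul(Rational(-1, 4), Mul(-3, 3)) = Mul(Rational(-1, 4), -9) = Rational(9, 4))
Function('n')(K) = Mul(4, Pow(K, 2)) (Function('n')(K) = Pow(Mul(2, K), 2) = Mul(4, Pow(K, 2)))
Function('M')(B, J) = Add(Rational(27, 2), Mul(6, B)) (Function('M')(B, J) = Mul(Add(Rational(9, 4), B), 6) = Add(Rational(27, 2), Mul(6, B)))
Pow(Add(-37, Function('M')(Pow(1, -1), Function('n')(Function('t')(-3)))), 2) = Pow(Add(-37, Add(Rational(27, 2), Mul(6, Pow(1, -1)))), 2) = Pow(Add(-37, Add(Rational(27, 2), Mul(6, 1))), 2) = Pow(Add(-37, Add(Rational(27, 2), 6)), 2) = Pow(Add(-37, Rational(39, 2)), 2) = Pow(Rational(-35, 2), 2) = Rational(1225, 4)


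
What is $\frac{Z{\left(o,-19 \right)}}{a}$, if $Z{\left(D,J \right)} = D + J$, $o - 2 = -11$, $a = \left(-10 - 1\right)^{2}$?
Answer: $- \frac{28}{121} \approx -0.23141$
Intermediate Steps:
$a = 121$ ($a = \left(-10 - 1\right)^{2} = \left(-11\right)^{2} = 121$)
$o = -9$ ($o = 2 - 11 = -9$)
$\frac{Z{\left(o,-19 \right)}}{a} = \frac{-9 - 19}{121} = \left(-28\right) \frac{1}{121} = - \frac{28}{121}$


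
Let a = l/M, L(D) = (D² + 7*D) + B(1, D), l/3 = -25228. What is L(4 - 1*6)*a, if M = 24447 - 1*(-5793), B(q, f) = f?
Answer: 901/30 ≈ 30.033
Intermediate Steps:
l = -75684 (l = 3*(-25228) = -75684)
L(D) = D² + 8*D (L(D) = (D² + 7*D) + D = D² + 8*D)
M = 30240 (M = 24447 + 5793 = 30240)
a = -901/360 (a = -75684/30240 = -75684*1/30240 = -901/360 ≈ -2.5028)
L(4 - 1*6)*a = ((4 - 1*6)*(8 + (4 - 1*6)))*(-901/360) = ((4 - 6)*(8 + (4 - 6)))*(-901/360) = -2*(8 - 2)*(-901/360) = -2*6*(-901/360) = -12*(-901/360) = 901/30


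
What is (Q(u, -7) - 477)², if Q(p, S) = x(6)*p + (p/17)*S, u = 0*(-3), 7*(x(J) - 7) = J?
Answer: 227529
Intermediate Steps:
x(J) = 7 + J/7
u = 0
Q(p, S) = 55*p/7 + S*p/17 (Q(p, S) = (7 + (⅐)*6)*p + (p/17)*S = (7 + 6/7)*p + (p*(1/17))*S = 55*p/7 + (p/17)*S = 55*p/7 + S*p/17)
(Q(u, -7) - 477)² = ((1/119)*0*(935 + 7*(-7)) - 477)² = ((1/119)*0*(935 - 49) - 477)² = ((1/119)*0*886 - 477)² = (0 - 477)² = (-477)² = 227529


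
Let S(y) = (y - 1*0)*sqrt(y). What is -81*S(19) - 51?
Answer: -51 - 1539*sqrt(19) ≈ -6759.3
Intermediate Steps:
S(y) = y**(3/2) (S(y) = (y + 0)*sqrt(y) = y*sqrt(y) = y**(3/2))
-81*S(19) - 51 = -1539*sqrt(19) - 51 = -51 - 1539*sqrt(19)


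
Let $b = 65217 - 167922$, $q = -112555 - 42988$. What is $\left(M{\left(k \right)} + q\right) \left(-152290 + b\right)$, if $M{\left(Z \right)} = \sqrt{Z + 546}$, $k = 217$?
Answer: $39662687285 - 254995 \sqrt{763} \approx 3.9656 \cdot 10^{10}$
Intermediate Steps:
$M{\left(Z \right)} = \sqrt{546 + Z}$
$q = -155543$ ($q = -112555 - 42988 = -155543$)
$b = -102705$ ($b = 65217 - 167922 = -102705$)
$\left(M{\left(k \right)} + q\right) \left(-152290 + b\right) = \left(\sqrt{546 + 217} - 155543\right) \left(-152290 - 102705\right) = \left(\sqrt{763} - 155543\right) \left(-254995\right) = \left(-155543 + \sqrt{763}\right) \left(-254995\right) = 39662687285 - 254995 \sqrt{763}$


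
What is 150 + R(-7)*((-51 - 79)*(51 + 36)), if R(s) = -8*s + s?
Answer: -554040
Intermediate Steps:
R(s) = -7*s
150 + R(-7)*((-51 - 79)*(51 + 36)) = 150 + (-7*(-7))*((-51 - 79)*(51 + 36)) = 150 + 49*(-130*87) = 150 + 49*(-11310) = 150 - 554190 = -554040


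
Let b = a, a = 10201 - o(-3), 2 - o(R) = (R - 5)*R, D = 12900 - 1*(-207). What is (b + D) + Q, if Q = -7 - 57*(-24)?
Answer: 24691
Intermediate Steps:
Q = 1361 (Q = -7 + 1368 = 1361)
D = 13107 (D = 12900 + 207 = 13107)
o(R) = 2 - R*(-5 + R) (o(R) = 2 - (R - 5)*R = 2 - (-5 + R)*R = 2 - R*(-5 + R))
a = 10223 (a = 10201 - (2 - 1*(-3)**2 + 5*(-3)) = 10201 - (2 - 1*9 - 15) = 10201 - (2 - 9 - 15) = 10201 - 1*(-22) = 10201 + 22 = 10223)
b = 10223
(b + D) + Q = (10223 + 13107) + 1361 = 23330 + 1361 = 24691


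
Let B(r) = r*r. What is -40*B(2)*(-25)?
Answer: 4000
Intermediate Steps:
B(r) = r²
-40*B(2)*(-25) = -40*2²*(-25) = -40*4*(-25) = -160*(-25) = 4000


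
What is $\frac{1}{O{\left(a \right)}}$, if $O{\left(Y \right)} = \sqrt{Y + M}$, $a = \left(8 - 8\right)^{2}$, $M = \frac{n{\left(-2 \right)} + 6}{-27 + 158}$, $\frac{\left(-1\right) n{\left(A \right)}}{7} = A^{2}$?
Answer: $- \frac{i \sqrt{2882}}{22} \approx - 2.4402 i$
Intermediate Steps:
$n{\left(A \right)} = - 7 A^{2}$
$M = - \frac{22}{131}$ ($M = \frac{- 7 \left(-2\right)^{2} + 6}{-27 + 158} = \frac{\left(-7\right) 4 + 6}{131} = \left(-28 + 6\right) \frac{1}{131} = \left(-22\right) \frac{1}{131} = - \frac{22}{131} \approx -0.16794$)
$a = 0$ ($a = 0^{2} = 0$)
$O{\left(Y \right)} = \sqrt{- \frac{22}{131} + Y}$ ($O{\left(Y \right)} = \sqrt{Y - \frac{22}{131}} = \sqrt{- \frac{22}{131} + Y}$)
$\frac{1}{O{\left(a \right)}} = \frac{1}{\frac{1}{131} \sqrt{-2882 + 17161 \cdot 0}} = \frac{1}{\frac{1}{131} \sqrt{-2882 + 0}} = \frac{1}{\frac{1}{131} \sqrt{-2882}} = \frac{1}{\frac{1}{131} i \sqrt{2882}} = - \frac{i \sqrt{2882}}{22}$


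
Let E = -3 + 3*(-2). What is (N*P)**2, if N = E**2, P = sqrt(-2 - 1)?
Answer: -19683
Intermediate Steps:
E = -9 (E = -3 - 6 = -9)
P = I*sqrt(3) (P = sqrt(-3) = I*sqrt(3) ≈ 1.732*I)
N = 81 (N = (-9)**2 = 81)
(N*P)**2 = (81*(I*sqrt(3)))**2 = (81*I*sqrt(3))**2 = -19683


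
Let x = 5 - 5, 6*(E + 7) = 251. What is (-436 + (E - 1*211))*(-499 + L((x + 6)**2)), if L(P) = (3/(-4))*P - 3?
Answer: 1943017/6 ≈ 3.2384e+5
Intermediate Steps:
E = 209/6 (E = -7 + (1/6)*251 = -7 + 251/6 = 209/6 ≈ 34.833)
x = 0
L(P) = -3 - 3*P/4 (L(P) = (3*(-1/4))*P - 3 = -3*P/4 - 3 = -3 - 3*P/4)
(-436 + (E - 1*211))*(-499 + L((x + 6)**2)) = (-436 + (209/6 - 1*211))*(-499 + (-3 - 3*(0 + 6)**2/4)) = (-436 + (209/6 - 211))*(-499 + (-3 - 3/4*6**2)) = (-436 - 1057/6)*(-499 + (-3 - 3/4*36)) = -3673*(-499 + (-3 - 27))/6 = -3673*(-499 - 30)/6 = -3673/6*(-529) = 1943017/6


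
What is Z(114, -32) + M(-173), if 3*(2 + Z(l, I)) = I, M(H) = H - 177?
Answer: -1088/3 ≈ -362.67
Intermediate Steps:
M(H) = -177 + H
Z(l, I) = -2 + I/3
Z(114, -32) + M(-173) = (-2 + (⅓)*(-32)) + (-177 - 173) = (-2 - 32/3) - 350 = -38/3 - 350 = -1088/3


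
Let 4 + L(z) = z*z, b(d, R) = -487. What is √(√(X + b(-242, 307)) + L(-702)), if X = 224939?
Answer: √(492800 + 2*√56113) ≈ 702.33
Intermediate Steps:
L(z) = -4 + z² (L(z) = -4 + z*z = -4 + z²)
√(√(X + b(-242, 307)) + L(-702)) = √(√(224939 - 487) + (-4 + (-702)²)) = √(√224452 + (-4 + 492804)) = √(2*√56113 + 492800) = √(492800 + 2*√56113)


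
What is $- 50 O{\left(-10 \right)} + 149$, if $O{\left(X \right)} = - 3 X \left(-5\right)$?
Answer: $7649$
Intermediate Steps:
$O{\left(X \right)} = 15 X$
$- 50 O{\left(-10 \right)} + 149 = - 50 \cdot 15 \left(-10\right) + 149 = \left(-50\right) \left(-150\right) + 149 = 7500 + 149 = 7649$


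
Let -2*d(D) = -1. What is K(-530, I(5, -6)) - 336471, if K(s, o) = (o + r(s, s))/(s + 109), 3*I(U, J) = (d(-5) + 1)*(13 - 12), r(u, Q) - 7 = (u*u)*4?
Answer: -285555797/842 ≈ -3.3914e+5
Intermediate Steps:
d(D) = ½ (d(D) = -½*(-1) = ½)
r(u, Q) = 7 + 4*u² (r(u, Q) = 7 + (u*u)*4 = 7 + u²*4 = 7 + 4*u²)
I(U, J) = ½ (I(U, J) = ((½ + 1)*(13 - 12))/3 = ((3/2)*1)/3 = (⅓)*(3/2) = ½)
K(s, o) = (7 + o + 4*s²)/(109 + s) (K(s, o) = (o + (7 + 4*s²))/(s + 109) = (7 + o + 4*s²)/(109 + s))
K(-530, I(5, -6)) - 336471 = (7 + ½ + 4*(-530)²)/(109 - 530) - 336471 = (7 + ½ + 4*280900)/(-421) - 336471 = -(7 + ½ + 1123600)/421 - 336471 = -1/421*2247215/2 - 336471 = -2247215/842 - 336471 = -285555797/842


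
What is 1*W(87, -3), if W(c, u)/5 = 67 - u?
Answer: 350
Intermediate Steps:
W(c, u) = 335 - 5*u (W(c, u) = 5*(67 - u) = 335 - 5*u)
1*W(87, -3) = 1*(335 - 5*(-3)) = 1*(335 + 15) = 1*350 = 350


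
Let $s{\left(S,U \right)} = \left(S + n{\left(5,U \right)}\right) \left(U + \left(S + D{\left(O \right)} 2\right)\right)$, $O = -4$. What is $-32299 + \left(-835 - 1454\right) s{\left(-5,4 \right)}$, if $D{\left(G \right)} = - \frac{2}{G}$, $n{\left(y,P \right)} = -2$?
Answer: $-32299$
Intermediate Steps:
$s{\left(S,U \right)} = \left(-2 + S\right) \left(1 + S + U\right)$ ($s{\left(S,U \right)} = \left(S - 2\right) \left(U + \left(S + - \frac{2}{-4} \cdot 2\right)\right) = \left(-2 + S\right) \left(U + \left(S + \left(-2\right) \left(- \frac{1}{4}\right) 2\right)\right) = \left(-2 + S\right) \left(U + \left(S + \frac{1}{2} \cdot 2\right)\right) = \left(-2 + S\right) \left(U + \left(S + 1\right)\right) = \left(-2 + S\right) \left(U + \left(1 + S\right)\right) = \left(-2 + S\right) \left(1 + S + U\right)$)
$-32299 + \left(-835 - 1454\right) s{\left(-5,4 \right)} = -32299 + \left(-835 - 1454\right) \left(-2 + \left(-5\right)^{2} - -5 - 8 - 20\right) = -32299 + \left(-835 - 1454\right) \left(-2 + 25 + 5 - 8 - 20\right) = -32299 - 0 = -32299 + 0 = -32299$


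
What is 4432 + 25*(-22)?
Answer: 3882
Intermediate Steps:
4432 + 25*(-22) = 4432 - 550 = 3882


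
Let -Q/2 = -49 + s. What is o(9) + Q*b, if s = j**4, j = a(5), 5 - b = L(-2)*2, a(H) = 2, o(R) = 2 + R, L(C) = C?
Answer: 605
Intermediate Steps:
b = 9 (b = 5 - (-2)*2 = 5 - 1*(-4) = 5 + 4 = 9)
j = 2
s = 16 (s = 2**4 = 16)
Q = 66 (Q = -2*(-49 + 16) = -2*(-33) = 66)
o(9) + Q*b = (2 + 9) + 66*9 = 11 + 594 = 605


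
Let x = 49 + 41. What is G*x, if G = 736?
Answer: 66240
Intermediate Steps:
x = 90
G*x = 736*90 = 66240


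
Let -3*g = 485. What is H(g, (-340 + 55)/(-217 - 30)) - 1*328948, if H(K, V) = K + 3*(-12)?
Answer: -987437/3 ≈ -3.2915e+5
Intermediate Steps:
g = -485/3 (g = -⅓*485 = -485/3 ≈ -161.67)
H(K, V) = -36 + K (H(K, V) = K - 36 = -36 + K)
H(g, (-340 + 55)/(-217 - 30)) - 1*328948 = (-36 - 485/3) - 1*328948 = -593/3 - 328948 = -987437/3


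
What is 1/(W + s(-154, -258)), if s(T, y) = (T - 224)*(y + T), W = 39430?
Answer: 1/195166 ≈ 5.1238e-6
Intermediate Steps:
s(T, y) = (-224 + T)*(T + y)
1/(W + s(-154, -258)) = 1/(39430 + ((-154)² - 224*(-154) - 224*(-258) - 154*(-258))) = 1/(39430 + (23716 + 34496 + 57792 + 39732)) = 1/(39430 + 155736) = 1/195166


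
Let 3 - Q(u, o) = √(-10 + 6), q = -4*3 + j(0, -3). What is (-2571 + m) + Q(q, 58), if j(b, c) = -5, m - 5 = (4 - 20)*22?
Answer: -2915 - 2*I ≈ -2915.0 - 2.0*I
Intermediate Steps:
m = -347 (m = 5 + (4 - 20)*22 = 5 - 16*22 = 5 - 352 = -347)
q = -17 (q = -4*3 - 5 = -12 - 5 = -17)
Q(u, o) = 3 - 2*I (Q(u, o) = 3 - √(-10 + 6) = 3 - √(-4) = 3 - 2*I)
(-2571 + m) + Q(q, 58) = (-2571 - 347) + (3 - 2*I) = -2918 + (3 - 2*I) = -2915 - 2*I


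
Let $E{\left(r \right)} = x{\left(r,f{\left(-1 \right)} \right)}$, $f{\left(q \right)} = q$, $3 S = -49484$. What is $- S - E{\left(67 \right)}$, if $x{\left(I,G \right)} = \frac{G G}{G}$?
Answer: $\frac{49487}{3} \approx 16496.0$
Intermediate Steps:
$S = - \frac{49484}{3}$ ($S = \frac{1}{3} \left(-49484\right) = - \frac{49484}{3} \approx -16495.0$)
$x{\left(I,G \right)} = G$ ($x{\left(I,G \right)} = \frac{G^{2}}{G} = G$)
$E{\left(r \right)} = -1$
$- S - E{\left(67 \right)} = \left(-1\right) \left(- \frac{49484}{3}\right) - -1 = \frac{49484}{3} + 1 = \frac{49487}{3}$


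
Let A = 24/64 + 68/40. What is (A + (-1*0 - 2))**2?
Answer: 9/1600 ≈ 0.0056250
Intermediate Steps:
A = 83/40 (A = 24*(1/64) + 68*(1/40) = 3/8 + 17/10 = 83/40 ≈ 2.0750)
(A + (-1*0 - 2))**2 = (83/40 + (-1*0 - 2))**2 = (83/40 + (0 - 2))**2 = (83/40 - 2)**2 = (3/40)**2 = 9/1600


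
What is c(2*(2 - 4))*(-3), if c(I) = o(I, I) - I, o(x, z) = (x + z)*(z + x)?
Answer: -204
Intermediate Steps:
o(x, z) = (x + z)² (o(x, z) = (x + z)*(x + z) = (x + z)²)
c(I) = -I + 4*I² (c(I) = (I + I)² - I = (2*I)² - I = 4*I² - I = -I + 4*I²)
c(2*(2 - 4))*(-3) = ((2*(2 - 4))*(-1 + 4*(2*(2 - 4))))*(-3) = ((2*(-2))*(-1 + 4*(2*(-2))))*(-3) = -4*(-1 + 4*(-4))*(-3) = -4*(-1 - 16)*(-3) = -4*(-17)*(-3) = 68*(-3) = -204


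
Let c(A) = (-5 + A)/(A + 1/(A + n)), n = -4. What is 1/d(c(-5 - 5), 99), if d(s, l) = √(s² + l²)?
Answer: 47*√21655309/21655309 ≈ 0.010100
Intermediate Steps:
c(A) = (-5 + A)/(A + 1/(-4 + A)) (c(A) = (-5 + A)/(A + 1/(A - 4)) = (-5 + A)/(A + 1/(-4 + A)))
d(s, l) = √(l² + s²)
1/d(c(-5 - 5), 99) = 1/(√(99² + ((20 + (-5 - 5)² - 9*(-5 - 5))/(1 + (-5 - 5)² - 4*(-5 - 5)))²)) = 1/(√(9801 + ((20 + (-10)² - 9*(-10))/(1 + (-10)² - 4*(-10)))²)) = 1/(√(9801 + ((20 + 100 + 90)/(1 + 100 + 40))²)) = 1/(√(9801 + (210/141)²)) = 1/(√(9801 + ((1/141)*210)²)) = 1/(√(9801 + (70/47)²)) = 1/(√(9801 + 4900/2209)) = 1/(√(21655309/2209)) = 1/(√21655309/47) = 47*√21655309/21655309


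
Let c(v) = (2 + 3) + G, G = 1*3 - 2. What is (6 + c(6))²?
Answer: 144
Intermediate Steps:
G = 1 (G = 3 - 2 = 1)
c(v) = 6 (c(v) = (2 + 3) + 1 = 5 + 1 = 6)
(6 + c(6))² = (6 + 6)² = 12² = 144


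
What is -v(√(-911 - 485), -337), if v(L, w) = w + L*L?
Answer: 1733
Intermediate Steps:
v(L, w) = w + L²
-v(√(-911 - 485), -337) = -(-337 + (√(-911 - 485))²) = -(-337 + (√(-1396))²) = -(-337 + (2*I*√349)²) = -(-337 - 1396) = -1*(-1733) = 1733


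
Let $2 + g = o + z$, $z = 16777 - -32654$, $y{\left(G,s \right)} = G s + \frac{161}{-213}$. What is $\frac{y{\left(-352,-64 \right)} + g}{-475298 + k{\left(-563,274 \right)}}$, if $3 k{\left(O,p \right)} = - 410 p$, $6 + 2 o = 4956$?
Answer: $- \frac{15853855}{109214614} \approx -0.14516$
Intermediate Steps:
$o = 2475$ ($o = -3 + \frac{1}{2} \cdot 4956 = -3 + 2478 = 2475$)
$y{\left(G,s \right)} = - \frac{161}{213} + G s$ ($y{\left(G,s \right)} = G s + 161 \left(- \frac{1}{213}\right) = G s - \frac{161}{213} = - \frac{161}{213} + G s$)
$z = 49431$ ($z = 16777 + 32654 = 49431$)
$g = 51904$ ($g = -2 + \left(2475 + 49431\right) = -2 + 51906 = 51904$)
$k{\left(O,p \right)} = - \frac{410 p}{3}$ ($k{\left(O,p \right)} = \frac{\left(-410\right) p}{3} = - \frac{410 p}{3}$)
$\frac{y{\left(-352,-64 \right)} + g}{-475298 + k{\left(-563,274 \right)}} = \frac{\left(- \frac{161}{213} - -22528\right) + 51904}{-475298 - \frac{112340}{3}} = \frac{\left(- \frac{161}{213} + 22528\right) + 51904}{-475298 - \frac{112340}{3}} = \frac{\frac{4798303}{213} + 51904}{- \frac{1538234}{3}} = \frac{15853855}{213} \left(- \frac{3}{1538234}\right) = - \frac{15853855}{109214614}$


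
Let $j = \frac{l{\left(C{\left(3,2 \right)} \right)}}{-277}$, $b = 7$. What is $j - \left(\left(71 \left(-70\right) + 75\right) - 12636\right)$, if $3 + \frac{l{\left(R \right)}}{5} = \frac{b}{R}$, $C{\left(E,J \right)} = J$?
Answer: $\frac{9712169}{554} \approx 17531.0$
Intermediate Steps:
$l{\left(R \right)} = -15 + \frac{35}{R}$ ($l{\left(R \right)} = -15 + 5 \frac{7}{R} = -15 + \frac{35}{R}$)
$j = - \frac{5}{554}$ ($j = \frac{-15 + \frac{35}{2}}{-277} = \left(-15 + 35 \cdot \frac{1}{2}\right) \left(- \frac{1}{277}\right) = \left(-15 + \frac{35}{2}\right) \left(- \frac{1}{277}\right) = \frac{5}{2} \left(- \frac{1}{277}\right) = - \frac{5}{554} \approx -0.0090253$)
$j - \left(\left(71 \left(-70\right) + 75\right) - 12636\right) = - \frac{5}{554} - \left(\left(71 \left(-70\right) + 75\right) - 12636\right) = - \frac{5}{554} - \left(\left(-4970 + 75\right) - 12636\right) = - \frac{5}{554} - \left(-4895 - 12636\right) = - \frac{5}{554} - -17531 = - \frac{5}{554} + 17531 = \frac{9712169}{554}$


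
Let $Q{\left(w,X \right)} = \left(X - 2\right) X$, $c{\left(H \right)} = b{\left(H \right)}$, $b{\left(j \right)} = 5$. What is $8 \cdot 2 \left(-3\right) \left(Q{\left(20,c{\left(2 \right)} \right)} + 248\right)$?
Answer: $-12624$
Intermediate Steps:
$c{\left(H \right)} = 5$
$Q{\left(w,X \right)} = X \left(-2 + X\right)$ ($Q{\left(w,X \right)} = \left(-2 + X\right) X = X \left(-2 + X\right)$)
$8 \cdot 2 \left(-3\right) \left(Q{\left(20,c{\left(2 \right)} \right)} + 248\right) = 8 \cdot 2 \left(-3\right) \left(5 \left(-2 + 5\right) + 248\right) = 16 \left(-3\right) \left(5 \cdot 3 + 248\right) = - 48 \left(15 + 248\right) = \left(-48\right) 263 = -12624$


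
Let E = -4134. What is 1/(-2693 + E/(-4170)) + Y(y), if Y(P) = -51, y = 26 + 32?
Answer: -95418941/1870946 ≈ -51.000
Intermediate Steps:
y = 58
1/(-2693 + E/(-4170)) + Y(y) = 1/(-2693 - 4134/(-4170)) - 51 = 1/(-2693 - 4134*(-1/4170)) - 51 = 1/(-2693 + 689/695) - 51 = 1/(-1870946/695) - 51 = -695/1870946 - 51 = -95418941/1870946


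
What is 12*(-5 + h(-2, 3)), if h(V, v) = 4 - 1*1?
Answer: -24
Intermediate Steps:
h(V, v) = 3 (h(V, v) = 4 - 1 = 3)
12*(-5 + h(-2, 3)) = 12*(-5 + 3) = 12*(-2) = -24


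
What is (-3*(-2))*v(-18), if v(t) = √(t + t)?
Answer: 36*I ≈ 36.0*I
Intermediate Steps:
v(t) = √2*√t (v(t) = √(2*t) = √2*√t)
(-3*(-2))*v(-18) = (-3*(-2))*(√2*√(-18)) = 6*(√2*(3*I*√2)) = 6*(6*I) = 36*I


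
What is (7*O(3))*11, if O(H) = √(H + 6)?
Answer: 231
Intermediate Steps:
O(H) = √(6 + H)
(7*O(3))*11 = (7*√(6 + 3))*11 = (7*√9)*11 = (7*3)*11 = 21*11 = 231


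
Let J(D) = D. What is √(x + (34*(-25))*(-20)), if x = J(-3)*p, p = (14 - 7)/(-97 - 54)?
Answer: √387620171/151 ≈ 130.38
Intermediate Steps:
p = -7/151 (p = 7/(-151) = 7*(-1/151) = -7/151 ≈ -0.046358)
x = 21/151 (x = -3*(-7/151) = 21/151 ≈ 0.13907)
√(x + (34*(-25))*(-20)) = √(21/151 + (34*(-25))*(-20)) = √(21/151 - 850*(-20)) = √(21/151 + 17000) = √(2567021/151) = √387620171/151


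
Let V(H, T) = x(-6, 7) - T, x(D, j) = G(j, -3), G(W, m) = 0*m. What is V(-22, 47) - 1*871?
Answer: -918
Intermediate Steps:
G(W, m) = 0
x(D, j) = 0
V(H, T) = -T (V(H, T) = 0 - T = -T)
V(-22, 47) - 1*871 = -1*47 - 1*871 = -47 - 871 = -918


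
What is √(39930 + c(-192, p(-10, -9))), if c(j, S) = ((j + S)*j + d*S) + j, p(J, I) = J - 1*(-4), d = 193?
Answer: 2*√19149 ≈ 276.76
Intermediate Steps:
p(J, I) = 4 + J (p(J, I) = J + 4 = 4 + J)
c(j, S) = j + 193*S + j*(S + j) (c(j, S) = ((j + S)*j + 193*S) + j = ((S + j)*j + 193*S) + j = (j*(S + j) + 193*S) + j = (193*S + j*(S + j)) + j = j + 193*S + j*(S + j))
√(39930 + c(-192, p(-10, -9))) = √(39930 + (-192 + (-192)² + 193*(4 - 10) + (4 - 10)*(-192))) = √(39930 + (-192 + 36864 + 193*(-6) - 6*(-192))) = √(39930 + (-192 + 36864 - 1158 + 1152)) = √(39930 + 36666) = √76596 = 2*√19149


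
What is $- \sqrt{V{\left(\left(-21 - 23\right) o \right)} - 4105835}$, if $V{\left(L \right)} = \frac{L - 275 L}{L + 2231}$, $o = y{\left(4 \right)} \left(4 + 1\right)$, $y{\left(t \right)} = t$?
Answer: $- \frac{i \sqrt{7493648394715}}{1351} \approx - 2026.2 i$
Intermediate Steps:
$o = 20$ ($o = 4 \left(4 + 1\right) = 4 \cdot 5 = 20$)
$V{\left(L \right)} = - \frac{274 L}{2231 + L}$ ($V{\left(L \right)} = \frac{\left(-274\right) L}{2231 + L} = - \frac{274 L}{2231 + L}$)
$- \sqrt{V{\left(\left(-21 - 23\right) o \right)} - 4105835} = - \sqrt{- \frac{274 \left(-21 - 23\right) 20}{2231 + \left(-21 - 23\right) 20} - 4105835} = - \sqrt{- \frac{274 \left(\left(-44\right) 20\right)}{2231 - 880} - 4105835} = - \sqrt{\left(-274\right) \left(-880\right) \frac{1}{2231 - 880} - 4105835} = - \sqrt{\left(-274\right) \left(-880\right) \frac{1}{1351} - 4105835} = - \sqrt{\frac{241120}{1351} - 4105835} = - \sqrt{- \frac{5546741965}{1351}} = - \frac{i \sqrt{7493648394715}}{1351}$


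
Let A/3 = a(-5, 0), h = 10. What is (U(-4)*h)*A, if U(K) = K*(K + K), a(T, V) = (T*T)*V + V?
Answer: 0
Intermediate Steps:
a(T, V) = V + V*T² (a(T, V) = T²*V + V = V*T² + V = V + V*T²)
U(K) = 2*K² (U(K) = K*(2*K) = 2*K²)
A = 0 (A = 3*(0*(1 + (-5)²)) = 3*(0*(1 + 25)) = 3*(0*26) = 3*0 = 0)
(U(-4)*h)*A = ((2*(-4)²)*10)*0 = ((2*16)*10)*0 = (32*10)*0 = 320*0 = 0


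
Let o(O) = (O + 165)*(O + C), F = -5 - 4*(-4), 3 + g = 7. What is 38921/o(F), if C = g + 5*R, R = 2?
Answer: 38921/4400 ≈ 8.8457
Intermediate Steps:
g = 4 (g = -3 + 7 = 4)
F = 11 (F = -5 + 16 = 11)
C = 14 (C = 4 + 5*2 = 4 + 10 = 14)
o(O) = (14 + O)*(165 + O) (o(O) = (O + 165)*(O + 14) = (165 + O)*(14 + O) = (14 + O)*(165 + O))
38921/o(F) = 38921/(2310 + 11**2 + 179*11) = 38921/(2310 + 121 + 1969) = 38921/4400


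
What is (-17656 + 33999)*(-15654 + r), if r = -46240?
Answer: -1011533642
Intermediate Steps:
(-17656 + 33999)*(-15654 + r) = (-17656 + 33999)*(-15654 - 46240) = 16343*(-61894) = -1011533642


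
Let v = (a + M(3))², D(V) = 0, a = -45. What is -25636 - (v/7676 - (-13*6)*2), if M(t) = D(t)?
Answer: -197981417/7676 ≈ -25792.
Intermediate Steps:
M(t) = 0
v = 2025 (v = (-45 + 0)² = (-45)² = 2025)
-25636 - (v/7676 - (-13*6)*2) = -25636 - (2025/7676 - (-13*6)*2) = -25636 - (2025*(1/7676) - (-78)*2) = -25636 - (2025/7676 - 1*(-156)) = -25636 - (2025/7676 + 156) = -25636 - 1*1199481/7676 = -25636 - 1199481/7676 = -197981417/7676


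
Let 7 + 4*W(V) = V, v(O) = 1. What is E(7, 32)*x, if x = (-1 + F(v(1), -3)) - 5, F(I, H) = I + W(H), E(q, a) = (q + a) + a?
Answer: -1065/2 ≈ -532.50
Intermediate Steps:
W(V) = -7/4 + V/4
E(q, a) = q + 2*a (E(q, a) = (a + q) + a = q + 2*a)
F(I, H) = -7/4 + I + H/4 (F(I, H) = I + (-7/4 + H/4) = -7/4 + I + H/4)
x = -15/2 (x = (-1 + (-7/4 + 1 + (¼)*(-3))) - 5 = (-1 + (-7/4 + 1 - ¾)) - 5 = (-1 - 3/2) - 5 = -5/2 - 5 = -15/2 ≈ -7.5000)
E(7, 32)*x = (7 + 2*32)*(-15/2) = (7 + 64)*(-15/2) = 71*(-15/2) = -1065/2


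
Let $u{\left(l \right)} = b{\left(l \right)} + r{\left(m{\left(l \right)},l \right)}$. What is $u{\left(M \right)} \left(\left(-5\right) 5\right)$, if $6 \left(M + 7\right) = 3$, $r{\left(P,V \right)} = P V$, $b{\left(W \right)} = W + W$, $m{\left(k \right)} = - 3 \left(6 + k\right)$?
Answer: $\frac{2275}{4} \approx 568.75$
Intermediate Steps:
$m{\left(k \right)} = -18 - 3 k$
$b{\left(W \right)} = 2 W$
$M = - \frac{13}{2}$ ($M = -7 + \frac{1}{6} \cdot 3 = -7 + \frac{1}{2} = - \frac{13}{2} \approx -6.5$)
$u{\left(l \right)} = 2 l + l \left(-18 - 3 l\right)$ ($u{\left(l \right)} = 2 l + \left(-18 - 3 l\right) l = 2 l + l \left(-18 - 3 l\right)$)
$u{\left(M \right)} \left(\left(-5\right) 5\right) = - \frac{13 \left(-16 - - \frac{39}{2}\right)}{2} \left(\left(-5\right) 5\right) = - \frac{13 \left(-16 + \frac{39}{2}\right)}{2} \left(-25\right) = \left(- \frac{13}{2}\right) \frac{7}{2} \left(-25\right) = \left(- \frac{91}{4}\right) \left(-25\right) = \frac{2275}{4}$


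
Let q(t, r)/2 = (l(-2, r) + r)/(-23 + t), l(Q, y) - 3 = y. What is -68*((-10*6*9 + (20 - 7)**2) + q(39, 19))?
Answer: 49759/2 ≈ 24880.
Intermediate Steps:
l(Q, y) = 3 + y
q(t, r) = 2*(3 + 2*r)/(-23 + t) (q(t, r) = 2*(((3 + r) + r)/(-23 + t)) = 2*((3 + 2*r)/(-23 + t)) = 2*(3 + 2*r)/(-23 + t))
-68*((-10*6*9 + (20 - 7)**2) + q(39, 19)) = -68*((-10*6*9 + (20 - 7)**2) + 2*(3 + 2*19)/(-23 + 39)) = -68*((-60*9 + 13**2) + 2*(3 + 38)/16) = -68*((-540 + 169) + 2*(1/16)*41) = -68*(-371 + 41/8) = -68*(-2927/8) = 49759/2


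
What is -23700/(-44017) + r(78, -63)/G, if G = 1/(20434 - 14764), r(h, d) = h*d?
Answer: -1226418356760/44017 ≈ -2.7862e+7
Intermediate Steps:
r(h, d) = d*h
G = 1/5670 ≈ 0.00017637
-23700/(-44017) + r(78, -63)/G = -23700/(-44017) + (-63*78)/(1/5670) = -23700*(-1/44017) - 4914*5670 = 23700/44017 - 27862380 = -1226418356760/44017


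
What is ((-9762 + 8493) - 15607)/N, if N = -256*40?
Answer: 4219/2560 ≈ 1.6480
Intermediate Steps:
N = -10240
((-9762 + 8493) - 15607)/N = ((-9762 + 8493) - 15607)/(-10240) = (-1269 - 15607)*(-1/10240) = -16876*(-1/10240) = 4219/2560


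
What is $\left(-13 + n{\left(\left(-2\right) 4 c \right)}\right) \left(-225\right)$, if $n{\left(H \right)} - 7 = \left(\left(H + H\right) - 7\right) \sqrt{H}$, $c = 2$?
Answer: $1350 + 35100 i \approx 1350.0 + 35100.0 i$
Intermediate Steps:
$n{\left(H \right)} = 7 + \sqrt{H} \left(-7 + 2 H\right)$ ($n{\left(H \right)} = 7 + \left(\left(H + H\right) - 7\right) \sqrt{H} = 7 + \left(2 H - 7\right) \sqrt{H} = 7 + \left(-7 + 2 H\right) \sqrt{H} = 7 + \sqrt{H} \left(-7 + 2 H\right)$)
$\left(-13 + n{\left(\left(-2\right) 4 c \right)}\right) \left(-225\right) = \left(-13 + \left(7 - 7 \sqrt{\left(-2\right) 4 \cdot 2} + 2 \left(\left(-2\right) 4 \cdot 2\right)^{\frac{3}{2}}\right)\right) \left(-225\right) = \left(-13 + \left(7 - 7 \sqrt{\left(-8\right) 2} + 2 \left(\left(-8\right) 2\right)^{\frac{3}{2}}\right)\right) \left(-225\right) = \left(-13 + \left(7 - 7 \sqrt{-16} + 2 \left(-16\right)^{\frac{3}{2}}\right)\right) \left(-225\right) = \left(-13 + \left(7 - 7 \cdot 4 i + 2 \left(- 64 i\right)\right)\right) \left(-225\right) = \left(-13 - \left(-7 + 156 i\right)\right) \left(-225\right) = \left(-13 + \left(7 - 156 i\right)\right) \left(-225\right) = \left(-6 - 156 i\right) \left(-225\right) = 1350 + 35100 i$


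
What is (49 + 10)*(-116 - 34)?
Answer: -8850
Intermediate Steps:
(49 + 10)*(-116 - 34) = 59*(-150) = -8850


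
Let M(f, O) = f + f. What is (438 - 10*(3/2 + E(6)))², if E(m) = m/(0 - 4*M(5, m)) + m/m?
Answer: 687241/4 ≈ 1.7181e+5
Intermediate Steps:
M(f, O) = 2*f
E(m) = 1 - m/40 (E(m) = m/(0 - 8*5) + m/m = m/(0 - 4*10) + 1 = m/(0 - 40) + 1 = m/(-40) + 1 = m*(-1/40) + 1 = -m/40 + 1 = 1 - m/40)
(438 - 10*(3/2 + E(6)))² = (438 - 10*(3/2 + (1 - 1/40*6)))² = (438 - 10*((½)*3 + (1 - 3/20)))² = (438 - 10*(3/2 + 17/20))² = (438 - 10*47/20)² = (438 - 47/2)² = (829/2)² = 687241/4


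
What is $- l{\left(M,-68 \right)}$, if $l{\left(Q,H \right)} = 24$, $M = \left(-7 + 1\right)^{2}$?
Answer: $-24$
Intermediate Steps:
$M = 36$ ($M = \left(-6\right)^{2} = 36$)
$- l{\left(M,-68 \right)} = \left(-1\right) 24 = -24$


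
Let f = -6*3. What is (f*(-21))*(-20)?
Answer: -7560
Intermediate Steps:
f = -18 (f = -1*18 = -18)
(f*(-21))*(-20) = -18*(-21)*(-20) = 378*(-20) = -7560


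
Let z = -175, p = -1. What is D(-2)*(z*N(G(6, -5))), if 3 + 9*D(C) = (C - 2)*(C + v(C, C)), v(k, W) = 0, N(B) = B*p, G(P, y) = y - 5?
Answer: -8750/9 ≈ -972.22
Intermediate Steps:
G(P, y) = -5 + y
N(B) = -B (N(B) = B*(-1) = -B)
D(C) = -⅓ + C*(-2 + C)/9 (D(C) = -⅓ + ((C - 2)*(C + 0))/9 = -⅓ + ((-2 + C)*C)/9 = -⅓ + (C*(-2 + C))/9 = -⅓ + C*(-2 + C)/9)
D(-2)*(z*N(G(6, -5))) = (-⅓ - 2/9*(-2) + (⅑)*(-2)²)*(-(-175)*(-5 - 5)) = (-⅓ + 4/9 + (⅑)*4)*(-(-175)*(-10)) = (-⅓ + 4/9 + 4/9)*(-175*10) = (5/9)*(-1750) = -8750/9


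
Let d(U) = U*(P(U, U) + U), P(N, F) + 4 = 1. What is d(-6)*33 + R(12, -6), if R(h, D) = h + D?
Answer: 1788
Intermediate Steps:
P(N, F) = -3 (P(N, F) = -4 + 1 = -3)
R(h, D) = D + h
d(U) = U*(-3 + U)
d(-6)*33 + R(12, -6) = -6*(-3 - 6)*33 + (-6 + 12) = -6*(-9)*33 + 6 = 54*33 + 6 = 1782 + 6 = 1788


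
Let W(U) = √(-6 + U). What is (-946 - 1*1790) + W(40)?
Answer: -2736 + √34 ≈ -2730.2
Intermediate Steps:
(-946 - 1*1790) + W(40) = (-946 - 1*1790) + √(-6 + 40) = (-946 - 1790) + √34 = -2736 + √34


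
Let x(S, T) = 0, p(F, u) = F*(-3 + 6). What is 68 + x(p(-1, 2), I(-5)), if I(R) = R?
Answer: 68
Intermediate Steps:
p(F, u) = 3*F (p(F, u) = F*3 = 3*F)
68 + x(p(-1, 2), I(-5)) = 68 + 0 = 68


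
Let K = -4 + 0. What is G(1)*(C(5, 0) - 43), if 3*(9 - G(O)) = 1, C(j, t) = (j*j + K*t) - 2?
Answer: -520/3 ≈ -173.33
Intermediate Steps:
K = -4
C(j, t) = -2 + j**2 - 4*t (C(j, t) = (j*j - 4*t) - 2 = (j**2 - 4*t) - 2 = -2 + j**2 - 4*t)
G(O) = 26/3 (G(O) = 9 - 1/3*1 = 9 - 1/3 = 26/3)
G(1)*(C(5, 0) - 43) = 26*((-2 + 5**2 - 4*0) - 43)/3 = 26*((-2 + 25 + 0) - 43)/3 = 26*(23 - 43)/3 = (26/3)*(-20) = -520/3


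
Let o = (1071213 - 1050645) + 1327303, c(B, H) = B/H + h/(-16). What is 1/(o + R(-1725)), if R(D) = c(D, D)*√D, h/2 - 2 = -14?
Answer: 5391484/7267024973689 - 50*I*√69/7267024973689 ≈ 7.4191e-7 - 5.7153e-11*I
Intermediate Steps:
h = -24 (h = 4 + 2*(-14) = 4 - 28 = -24)
c(B, H) = 3/2 + B/H (c(B, H) = B/H - 24/(-16) = B/H - 24*(-1/16) = B/H + 3/2 = 3/2 + B/H)
R(D) = 5*√D/2 (R(D) = (3/2 + D/D)*√D = (3/2 + 1)*√D = 5*√D/2)
o = 1347871 (o = 20568 + 1327303 = 1347871)
1/(o + R(-1725)) = 1/(1347871 + 5*√(-1725)/2) = 1/(1347871 + 5*(5*I*√69)/2) = 1/(1347871 + 25*I*√69/2)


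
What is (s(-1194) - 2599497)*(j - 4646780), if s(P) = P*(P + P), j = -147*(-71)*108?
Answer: -886143261600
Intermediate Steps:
j = 1127196 (j = 10437*108 = 1127196)
s(P) = 2*P² (s(P) = P*(2*P) = 2*P²)
(s(-1194) - 2599497)*(j - 4646780) = (2*(-1194)² - 2599497)*(1127196 - 4646780) = (2*1425636 - 2599497)*(-3519584) = (2851272 - 2599497)*(-3519584) = 251775*(-3519584) = -886143261600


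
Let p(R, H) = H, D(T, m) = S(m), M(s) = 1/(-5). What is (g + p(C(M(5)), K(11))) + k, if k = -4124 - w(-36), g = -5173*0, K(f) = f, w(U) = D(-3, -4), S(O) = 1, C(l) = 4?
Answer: -4114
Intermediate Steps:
M(s) = -1/5 (M(s) = 1*(-1/5) = -1/5)
D(T, m) = 1
w(U) = 1
g = 0
k = -4125 (k = -4124 - 1*1 = -4124 - 1 = -4125)
(g + p(C(M(5)), K(11))) + k = (0 + 11) - 4125 = 11 - 4125 = -4114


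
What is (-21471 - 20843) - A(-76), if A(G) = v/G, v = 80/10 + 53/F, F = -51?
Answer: -164008709/3876 ≈ -42314.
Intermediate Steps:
v = 355/51 (v = 80/10 + 53/(-51) = 80*(⅒) + 53*(-1/51) = 8 - 53/51 = 355/51 ≈ 6.9608)
A(G) = 355/(51*G)
(-21471 - 20843) - A(-76) = (-21471 - 20843) - 355/(51*(-76)) = -42314 - 355*(-1)/(51*76) = -42314 - 1*(-355/3876) = -42314 + 355/3876 = -164008709/3876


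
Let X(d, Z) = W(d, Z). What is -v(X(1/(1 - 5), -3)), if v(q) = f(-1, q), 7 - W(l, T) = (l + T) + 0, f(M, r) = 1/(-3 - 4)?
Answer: ⅐ ≈ 0.14286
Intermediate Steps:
f(M, r) = -⅐ (f(M, r) = 1/(-7) = -⅐)
W(l, T) = 7 - T - l (W(l, T) = 7 - ((l + T) + 0) = 7 - ((T + l) + 0) = 7 - (T + l) = 7 + (-T - l) = 7 - T - l)
X(d, Z) = 7 - Z - d
v(q) = -⅐
-v(X(1/(1 - 5), -3)) = -1*(-⅐) = ⅐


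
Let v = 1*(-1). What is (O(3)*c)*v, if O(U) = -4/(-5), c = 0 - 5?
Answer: 4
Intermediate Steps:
v = -1
c = -5
O(U) = ⅘ (O(U) = -4*(-⅕) = ⅘)
(O(3)*c)*v = ((⅘)*(-5))*(-1) = -4*(-1) = 4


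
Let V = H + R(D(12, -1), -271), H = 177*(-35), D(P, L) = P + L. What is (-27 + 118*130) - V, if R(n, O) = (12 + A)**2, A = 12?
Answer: 20932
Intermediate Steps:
D(P, L) = L + P
R(n, O) = 576 (R(n, O) = (12 + 12)**2 = 24**2 = 576)
H = -6195
V = -5619 (V = -6195 + 576 = -5619)
(-27 + 118*130) - V = (-27 + 118*130) - 1*(-5619) = (-27 + 15340) + 5619 = 15313 + 5619 = 20932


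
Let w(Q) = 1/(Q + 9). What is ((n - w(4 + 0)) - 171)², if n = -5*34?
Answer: 19660356/169 ≈ 1.1633e+5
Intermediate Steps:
w(Q) = 1/(9 + Q)
n = -170
((n - w(4 + 0)) - 171)² = ((-170 - 1/(9 + (4 + 0))) - 171)² = ((-170 - 1/(9 + 4)) - 171)² = ((-170 - 1/13) - 171)² = (-2211/13 - 171)² = (-4434/13)² = 19660356/169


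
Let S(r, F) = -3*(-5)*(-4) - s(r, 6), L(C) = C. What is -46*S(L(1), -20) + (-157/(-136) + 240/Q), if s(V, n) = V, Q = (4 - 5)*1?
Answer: 349133/136 ≈ 2567.2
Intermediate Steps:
Q = -1 (Q = -1*1 = -1)
S(r, F) = -60 - r (S(r, F) = -3*(-5)*(-4) - r = 15*(-4) - r = -60 - r)
-46*S(L(1), -20) + (-157/(-136) + 240/Q) = -46*(-60 - 1*1) + (-157/(-136) + 240/(-1)) = -46*(-60 - 1) + (-157*(-1/136) + 240*(-1)) = -46*(-61) + (157/136 - 240) = 2806 - 32483/136 = 349133/136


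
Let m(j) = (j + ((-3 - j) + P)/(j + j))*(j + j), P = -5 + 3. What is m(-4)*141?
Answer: 4371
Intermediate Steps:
P = -2
m(j) = 2*j*(j + (-5 - j)/(2*j)) (m(j) = (j + ((-3 - j) - 2)/(j + j))*(j + j) = (j + (-5 - j)/((2*j)))*(2*j) = (j + (-5 - j)*(1/(2*j)))*(2*j) = (j + (-5 - j)/(2*j))*(2*j) = 2*j*(j + (-5 - j)/(2*j)))
m(-4)*141 = (-5 - 1*(-4) + 2*(-4)²)*141 = (-5 + 4 + 2*16)*141 = (-5 + 4 + 32)*141 = 31*141 = 4371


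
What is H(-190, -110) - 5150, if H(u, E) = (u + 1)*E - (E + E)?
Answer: 15860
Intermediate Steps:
H(u, E) = -2*E + E*(1 + u) (H(u, E) = (1 + u)*E - 2*E = E*(1 + u) - 2*E = -2*E + E*(1 + u))
H(-190, -110) - 5150 = -110*(-1 - 190) - 5150 = -110*(-191) - 5150 = 21010 - 5150 = 15860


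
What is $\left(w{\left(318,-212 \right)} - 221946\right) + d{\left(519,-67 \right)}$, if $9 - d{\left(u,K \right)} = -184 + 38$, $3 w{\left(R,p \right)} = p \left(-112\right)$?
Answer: $- \frac{641629}{3} \approx -2.1388 \cdot 10^{5}$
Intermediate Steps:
$w{\left(R,p \right)} = - \frac{112 p}{3}$ ($w{\left(R,p \right)} = \frac{p \left(-112\right)}{3} = \frac{\left(-112\right) p}{3} = - \frac{112 p}{3}$)
$d{\left(u,K \right)} = 155$ ($d{\left(u,K \right)} = 9 - \left(-184 + 38\right) = 9 - -146 = 9 + 146 = 155$)
$\left(w{\left(318,-212 \right)} - 221946\right) + d{\left(519,-67 \right)} = \left(\left(- \frac{112}{3}\right) \left(-212\right) - 221946\right) + 155 = \left(\frac{23744}{3} - 221946\right) + 155 = - \frac{642094}{3} + 155 = - \frac{641629}{3}$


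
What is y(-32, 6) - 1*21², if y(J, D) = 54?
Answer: -387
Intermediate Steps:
y(-32, 6) - 1*21² = 54 - 1*21² = 54 - 1*441 = 54 - 441 = -387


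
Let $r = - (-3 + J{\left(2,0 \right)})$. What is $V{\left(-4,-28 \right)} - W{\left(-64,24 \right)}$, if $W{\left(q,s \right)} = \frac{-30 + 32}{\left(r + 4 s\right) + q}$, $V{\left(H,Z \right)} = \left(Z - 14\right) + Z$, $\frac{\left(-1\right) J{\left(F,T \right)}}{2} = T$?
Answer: $- \frac{2452}{35} \approx -70.057$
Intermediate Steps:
$J{\left(F,T \right)} = - 2 T$
$V{\left(H,Z \right)} = -14 + 2 Z$ ($V{\left(H,Z \right)} = \left(-14 + Z\right) + Z = -14 + 2 Z$)
$r = 3$ ($r = - (-3 - 0) = - (-3 + 0) = \left(-1\right) \left(-3\right) = 3$)
$W{\left(q,s \right)} = \frac{2}{3 + q + 4 s}$ ($W{\left(q,s \right)} = \frac{-30 + 32}{\left(3 + 4 s\right) + q} = \frac{2}{3 + q + 4 s}$)
$V{\left(-4,-28 \right)} - W{\left(-64,24 \right)} = \left(-14 + 2 \left(-28\right)\right) - \frac{2}{3 - 64 + 4 \cdot 24} = \left(-14 - 56\right) - \frac{2}{3 - 64 + 96} = -70 - \frac{2}{35} = - \frac{2452}{35}$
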